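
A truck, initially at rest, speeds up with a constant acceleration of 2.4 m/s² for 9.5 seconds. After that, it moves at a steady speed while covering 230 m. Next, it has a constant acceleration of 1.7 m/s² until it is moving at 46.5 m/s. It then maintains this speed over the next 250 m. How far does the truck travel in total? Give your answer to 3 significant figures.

Phase 1 (accelerating): v₀ = 0 m/s, a = 2.4 m/s².
v = v₀ + at = 0 + (2.4)(9.5) = 22.8 m/s
Δx = v₀t + ½at² = 0·9.5 + 0.5·2.4·9.5² = 108 m

Phase 2 (constant speed): v₀ = 22.8 m/s, a = 0 m/s².
Constant speed: t = d/v = 230/22.8 = 10.1 s

Phase 3 (accelerating): v₀ = 22.8 m/s, a = 1.7 m/s².
v = v₀ + at → t = (46.5 − 22.8) / 1.7 = 13.9 s
v² = v₀² + 2aΔx → Δx = (46.5² − 22.8²)/(2·1.7) = 483 m

Phase 4 (constant speed): v₀ = 46.5 m/s, a = 0 m/s².
Constant speed: t = d/v = 250/46.5 = 5.38 s
Total distance = 108 + 230 + 483 + 250 = 1070 m

1070 m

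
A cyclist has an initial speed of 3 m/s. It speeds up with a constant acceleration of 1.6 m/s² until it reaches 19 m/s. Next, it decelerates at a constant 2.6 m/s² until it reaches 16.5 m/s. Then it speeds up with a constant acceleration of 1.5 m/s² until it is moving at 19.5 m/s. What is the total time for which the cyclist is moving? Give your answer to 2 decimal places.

Phase 1 (accelerating): v₀ = 3.00 m/s, a = 1.6 m/s².
v = v₀ + at → t = (19 − 3.00) / 1.6 = 10.0 s
v² = v₀² + 2aΔx → Δx = (19² − 3.00²)/(2·1.6) = 110 m

Phase 2 (decelerating): v₀ = 19.0 m/s, a = -2.6 m/s².
v = v₀ + at → t = (16.5 − 19.0) / -2.6 = 0.962 s
v² = v₀² + 2aΔx → Δx = (16.5² − 19.0²)/(2·-2.6) = 17.1 m

Phase 3 (accelerating): v₀ = 16.5 m/s, a = 1.5 m/s².
v = v₀ + at → t = (19.5 − 16.5) / 1.5 = 2.00 s
v² = v₀² + 2aΔx → Δx = (19.5² − 16.5²)/(2·1.5) = 36.0 m
Total time = 10.0 + 0.962 + 2.00 = 13.0 s

12.96 s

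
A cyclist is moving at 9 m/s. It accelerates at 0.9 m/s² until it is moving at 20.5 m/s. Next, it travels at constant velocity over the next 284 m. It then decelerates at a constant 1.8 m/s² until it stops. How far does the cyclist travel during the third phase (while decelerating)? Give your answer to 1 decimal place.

116.7 m

Phase 1 (accelerating): v₀ = 9.00 m/s, a = 0.9 m/s².
v = v₀ + at → t = (20.5 − 9.00) / 0.9 = 12.8 s
v² = v₀² + 2aΔx → Δx = (20.5² − 9.00²)/(2·0.9) = 188 m

Phase 2 (constant speed): v₀ = 20.5 m/s, a = 0 m/s².
Constant speed: t = d/v = 284/20.5 = 13.9 s

Phase 3 (decelerating): v₀ = 20.5 m/s, a = -1.8 m/s².
v = v₀ + at → t = (0 − 20.5) / -1.8 = 11.4 s
v² = v₀² + 2aΔx → Δx = (0² − 20.5²)/(2·-1.8) = 117 m
Distance in phase 3 = 117 m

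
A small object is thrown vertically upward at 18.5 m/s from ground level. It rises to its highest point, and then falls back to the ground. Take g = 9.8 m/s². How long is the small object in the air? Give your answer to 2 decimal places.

Phase 1 (rising): v₀ = 18.5 m/s, a = -9.8 m/s².
v = v₀ + at → t = (0 − 18.5) / -9.8 = 1.89 s
v² = v₀² + 2aΔx → Δx = (0² − 18.5²)/(2·-9.8) = 17.5 m

Phase 2 (falling): v₀ = 0 m/s, a = -9.8 m/s².
Falls 17.5 m from rest: t = √(2·17.5/9.8) = 1.89 s; v = g·t = 18.5 m/s.
Total time = 1.89 + 1.89 = 3.78 s

3.78 s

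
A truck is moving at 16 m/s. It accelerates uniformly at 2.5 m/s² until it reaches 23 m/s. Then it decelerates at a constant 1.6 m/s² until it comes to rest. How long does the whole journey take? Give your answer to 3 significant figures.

17.2 s

Phase 1 (accelerating): v₀ = 16.0 m/s, a = 2.5 m/s².
v = v₀ + at → t = (23 − 16.0) / 2.5 = 2.80 s
v² = v₀² + 2aΔx → Δx = (23² − 16.0²)/(2·2.5) = 54.6 m

Phase 2 (decelerating): v₀ = 23.0 m/s, a = -1.6 m/s².
v = v₀ + at → t = (0 − 23.0) / -1.6 = 14.4 s
v² = v₀² + 2aΔx → Δx = (0² − 23.0²)/(2·-1.6) = 165 m
Total time = 2.80 + 14.4 = 17.2 s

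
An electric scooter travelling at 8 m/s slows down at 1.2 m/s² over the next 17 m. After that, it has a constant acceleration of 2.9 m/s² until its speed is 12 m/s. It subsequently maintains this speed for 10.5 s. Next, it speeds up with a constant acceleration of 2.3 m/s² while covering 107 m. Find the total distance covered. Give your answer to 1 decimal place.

270.8 m

Phase 1 (decelerating): v₀ = 8.00 m/s, a = -1.2 m/s².
v² = v₀² + 2aΔx = 8.00² + 2·-1.2·17 = 23.2 → v = 4.82 m/s
t = (v − v₀)/a = (4.82 − 8.00)/-1.2 = 2.65 s

Phase 2 (accelerating): v₀ = 4.82 m/s, a = 2.9 m/s².
v = v₀ + at → t = (12 − 4.82) / 2.9 = 2.48 s
v² = v₀² + 2aΔx → Δx = (12² − 4.82²)/(2·2.9) = 20.8 m

Phase 3 (constant speed): v₀ = 12.0 m/s, a = 0 m/s².
v = v₀ + at = 12.0 + (0)(10.5) = 12.0 m/s
Δx = v₀t + ½at² = 12.0·10.5 + 0.5·0·10.5² = 126 m

Phase 4 (accelerating): v₀ = 12.0 m/s, a = 2.3 m/s².
v² = v₀² + 2aΔx = 12.0² + 2·2.3·107 = 636 → v = 25.2 m/s
t = (v − v₀)/a = (25.2 − 12.0)/2.3 = 5.75 s
Total distance = 17.0 + 20.8 + 126 + 107 = 271 m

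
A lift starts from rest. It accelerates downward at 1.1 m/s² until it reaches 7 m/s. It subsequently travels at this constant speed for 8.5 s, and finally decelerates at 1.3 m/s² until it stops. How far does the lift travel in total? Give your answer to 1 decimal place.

Phase 1 (accelerating): v₀ = 0 m/s, a = 1.1 m/s².
v = v₀ + at → t = (7 − 0) / 1.1 = 6.36 s
v² = v₀² + 2aΔx → Δx = (7² − 0²)/(2·1.1) = 22.3 m

Phase 2 (constant speed): v₀ = 7.00 m/s, a = 0 m/s².
v = v₀ + at = 7.00 + (0)(8.5) = 7.00 m/s
Δx = v₀t + ½at² = 7.00·8.5 + 0.5·0·8.5² = 59.5 m

Phase 3 (decelerating): v₀ = 7.00 m/s, a = -1.3 m/s².
v = v₀ + at → t = (0 − 7.00) / -1.3 = 5.38 s
v² = v₀² + 2aΔx → Δx = (0² − 7.00²)/(2·-1.3) = 18.8 m
Total distance = 22.3 + 59.5 + 18.8 = 101 m

100.6 m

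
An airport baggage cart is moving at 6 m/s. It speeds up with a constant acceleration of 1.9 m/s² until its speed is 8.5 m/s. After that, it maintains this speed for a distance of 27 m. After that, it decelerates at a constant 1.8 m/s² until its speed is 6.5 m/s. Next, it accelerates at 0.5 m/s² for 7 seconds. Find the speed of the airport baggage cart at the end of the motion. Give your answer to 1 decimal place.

10.0 m/s

Phase 1 (accelerating): v₀ = 6.00 m/s, a = 1.9 m/s².
v = v₀ + at → t = (8.5 − 6.00) / 1.9 = 1.32 s
v² = v₀² + 2aΔx → Δx = (8.5² − 6.00²)/(2·1.9) = 9.54 m

Phase 2 (constant speed): v₀ = 8.50 m/s, a = 0 m/s².
Constant speed: t = d/v = 27/8.50 = 3.18 s

Phase 3 (decelerating): v₀ = 8.50 m/s, a = -1.8 m/s².
v = v₀ + at → t = (6.5 − 8.50) / -1.8 = 1.11 s
v² = v₀² + 2aΔx → Δx = (6.5² − 8.50²)/(2·-1.8) = 8.33 m

Phase 4 (accelerating): v₀ = 6.50 m/s, a = 0.5 m/s².
v = v₀ + at = 6.50 + (0.5)(7) = 10.0 m/s
Δx = v₀t + ½at² = 6.50·7 + 0.5·0.5·7² = 57.8 m
Final speed = 10.0 m/s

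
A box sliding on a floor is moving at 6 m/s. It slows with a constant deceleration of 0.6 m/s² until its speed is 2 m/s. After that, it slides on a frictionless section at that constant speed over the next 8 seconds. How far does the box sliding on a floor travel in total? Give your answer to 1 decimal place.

42.7 m

Phase 1 (decelerating): v₀ = 6.00 m/s, a = -0.6 m/s².
v = v₀ + at → t = (2 − 6.00) / -0.6 = 6.67 s
v² = v₀² + 2aΔx → Δx = (2² − 6.00²)/(2·-0.6) = 26.7 m

Phase 2 (constant speed): v₀ = 2.00 m/s, a = 0 m/s².
v = v₀ + at = 2.00 + (0)(8) = 2.00 m/s
Δx = v₀t + ½at² = 2.00·8 + 0.5·0·8² = 16.0 m
Total distance = 26.7 + 16.0 = 42.7 m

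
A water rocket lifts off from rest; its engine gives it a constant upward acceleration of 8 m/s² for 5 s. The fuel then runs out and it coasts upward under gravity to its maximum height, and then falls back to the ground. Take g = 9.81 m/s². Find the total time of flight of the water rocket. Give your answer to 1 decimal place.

15.2 s

Phase 1 (powered ascent): v₀ = 0 m/s, a = 8 m/s².
v = v₀ + at = 0 + (8)(5) = 40.0 m/s
Δx = v₀t + ½at² = 0·5 + 0.5·8·5² = 100 m

Phase 2 (coasting upward): v₀ = 40.0 m/s, a = -9.81 m/s².
v = v₀ + at → t = (0 − 40.0) / -9.81 = 4.08 s
v² = v₀² + 2aΔx → Δx = (0² − 40.0²)/(2·-9.81) = 81.5 m

Phase 3 (free fall): v₀ = 0 m/s, a = -9.81 m/s².
Falls 182 m from rest: t = √(2·182/9.81) = 6.08 s; v = g·t = 59.7 m/s.
Total time = 5.00 + 4.08 + 6.08 = 15.2 s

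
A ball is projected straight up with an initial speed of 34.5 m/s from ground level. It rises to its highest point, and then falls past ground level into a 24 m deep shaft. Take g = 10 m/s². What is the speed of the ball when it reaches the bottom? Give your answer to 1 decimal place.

Phase 1 (rising): v₀ = 34.5 m/s, a = -10 m/s².
v = v₀ + at → t = (0 − 34.5) / -10 = 3.45 s
v² = v₀² + 2aΔx → Δx = (0² − 34.5²)/(2·-10) = 59.5 m

Phase 2 (falling): v₀ = 0 m/s, a = -10 m/s².
Falls 83.5 m from rest: t = √(2·83.5/10) = 4.09 s; v = g·t = 40.9 m/s.
Final speed = 40.9 m/s

40.9 m/s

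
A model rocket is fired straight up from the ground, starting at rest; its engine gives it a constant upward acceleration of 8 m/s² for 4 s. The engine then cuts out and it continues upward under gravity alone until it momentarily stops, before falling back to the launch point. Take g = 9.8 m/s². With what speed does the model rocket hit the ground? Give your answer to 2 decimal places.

Phase 1 (powered ascent): v₀ = 0 m/s, a = 8 m/s².
v = v₀ + at = 0 + (8)(4) = 32.0 m/s
Δx = v₀t + ½at² = 0·4 + 0.5·8·4² = 64.0 m

Phase 2 (coasting upward): v₀ = 32.0 m/s, a = -9.8 m/s².
v = v₀ + at → t = (0 − 32.0) / -9.8 = 3.27 s
v² = v₀² + 2aΔx → Δx = (0² − 32.0²)/(2·-9.8) = 52.2 m

Phase 3 (free fall): v₀ = 0 m/s, a = -9.8 m/s².
Falls 116 m from rest: t = √(2·116/9.8) = 4.87 s; v = g·t = 47.7 m/s.
Impact speed = 47.7 m/s

47.73 m/s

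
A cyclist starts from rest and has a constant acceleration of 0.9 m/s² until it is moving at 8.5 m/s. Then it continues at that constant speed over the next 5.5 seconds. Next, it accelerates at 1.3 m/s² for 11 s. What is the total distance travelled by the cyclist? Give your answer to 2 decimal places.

Phase 1 (accelerating): v₀ = 0 m/s, a = 0.9 m/s².
v = v₀ + at → t = (8.5 − 0) / 0.9 = 9.44 s
v² = v₀² + 2aΔx → Δx = (8.5² − 0²)/(2·0.9) = 40.1 m

Phase 2 (constant speed): v₀ = 8.50 m/s, a = 0 m/s².
v = v₀ + at = 8.50 + (0)(5.5) = 8.50 m/s
Δx = v₀t + ½at² = 8.50·5.5 + 0.5·0·5.5² = 46.8 m

Phase 3 (accelerating): v₀ = 8.50 m/s, a = 1.3 m/s².
v = v₀ + at = 8.50 + (1.3)(11) = 22.8 m/s
Δx = v₀t + ½at² = 8.50·11 + 0.5·1.3·11² = 172 m
Total distance = 40.1 + 46.8 + 172 = 259 m

259.04 m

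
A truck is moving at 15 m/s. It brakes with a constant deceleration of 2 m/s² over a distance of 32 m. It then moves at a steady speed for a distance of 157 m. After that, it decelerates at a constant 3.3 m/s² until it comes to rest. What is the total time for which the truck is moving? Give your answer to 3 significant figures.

21.5 s

Phase 1 (decelerating): v₀ = 15.0 m/s, a = -2 m/s².
v² = v₀² + 2aΔx = 15.0² + 2·-2·32 = 97.0 → v = 9.85 m/s
t = (v − v₀)/a = (9.85 − 15.0)/-2 = 2.58 s

Phase 2 (constant speed): v₀ = 9.85 m/s, a = 0 m/s².
Constant speed: t = d/v = 157/9.85 = 15.9 s

Phase 3 (decelerating): v₀ = 9.85 m/s, a = -3.3 m/s².
v = v₀ + at → t = (0 − 9.85) / -3.3 = 2.98 s
v² = v₀² + 2aΔx → Δx = (0² − 9.85²)/(2·-3.3) = 14.7 m
Total time = 2.58 + 15.9 + 2.98 = 21.5 s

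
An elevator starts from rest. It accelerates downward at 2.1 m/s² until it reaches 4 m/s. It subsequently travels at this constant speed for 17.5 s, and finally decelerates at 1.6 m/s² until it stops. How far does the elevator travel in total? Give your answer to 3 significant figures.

78.8 m

Phase 1 (accelerating): v₀ = 0 m/s, a = 2.1 m/s².
v = v₀ + at → t = (4 − 0) / 2.1 = 1.90 s
v² = v₀² + 2aΔx → Δx = (4² − 0²)/(2·2.1) = 3.81 m

Phase 2 (constant speed): v₀ = 4.00 m/s, a = 0 m/s².
v = v₀ + at = 4.00 + (0)(17.5) = 4.00 m/s
Δx = v₀t + ½at² = 4.00·17.5 + 0.5·0·17.5² = 70.0 m

Phase 3 (decelerating): v₀ = 4.00 m/s, a = -1.6 m/s².
v = v₀ + at → t = (0 − 4.00) / -1.6 = 2.50 s
v² = v₀² + 2aΔx → Δx = (0² − 4.00²)/(2·-1.6) = 5.00 m
Total distance = 3.81 + 70.0 + 5.00 = 78.8 m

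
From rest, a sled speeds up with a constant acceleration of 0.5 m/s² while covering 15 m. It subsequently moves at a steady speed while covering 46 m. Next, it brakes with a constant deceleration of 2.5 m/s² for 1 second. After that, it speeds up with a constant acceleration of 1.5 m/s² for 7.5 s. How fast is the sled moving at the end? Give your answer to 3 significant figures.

12.6 m/s

Phase 1 (accelerating): v₀ = 0 m/s, a = 0.5 m/s².
v² = v₀² + 2aΔx = 0² + 2·0.5·15 = 15.0 → v = 3.87 m/s
t = (v − v₀)/a = (3.87 − 0)/0.5 = 7.75 s

Phase 2 (constant speed): v₀ = 3.87 m/s, a = 0 m/s².
Constant speed: t = d/v = 46/3.87 = 11.9 s

Phase 3 (decelerating): v₀ = 3.87 m/s, a = -2.5 m/s².
v = v₀ + at = 3.87 + (-2.5)(1) = 1.37 m/s
Δx = v₀t + ½at² = 3.87·1 + 0.5·-2.5·1² = 2.62 m

Phase 4 (accelerating): v₀ = 1.37 m/s, a = 1.5 m/s².
v = v₀ + at = 1.37 + (1.5)(7.5) = 12.6 m/s
Δx = v₀t + ½at² = 1.37·7.5 + 0.5·1.5·7.5² = 52.5 m
Final speed = 12.6 m/s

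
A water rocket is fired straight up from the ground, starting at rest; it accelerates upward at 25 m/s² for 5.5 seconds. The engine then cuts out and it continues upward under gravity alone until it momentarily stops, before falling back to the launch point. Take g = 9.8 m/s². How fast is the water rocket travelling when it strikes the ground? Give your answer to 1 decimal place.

Phase 1 (powered ascent): v₀ = 0 m/s, a = 25 m/s².
v = v₀ + at = 0 + (25)(5.5) = 138 m/s
Δx = v₀t + ½at² = 0·5.5 + 0.5·25·5.5² = 378 m

Phase 2 (coasting upward): v₀ = 138 m/s, a = -9.8 m/s².
v = v₀ + at → t = (0 − 138) / -9.8 = 14.0 s
v² = v₀² + 2aΔx → Δx = (0² − 138²)/(2·-9.8) = 965 m

Phase 3 (free fall): v₀ = 0 m/s, a = -9.8 m/s².
Falls 1340 m from rest: t = √(2·1340/9.8) = 16.6 s; v = g·t = 162 m/s.
Impact speed = 162 m/s

162.2 m/s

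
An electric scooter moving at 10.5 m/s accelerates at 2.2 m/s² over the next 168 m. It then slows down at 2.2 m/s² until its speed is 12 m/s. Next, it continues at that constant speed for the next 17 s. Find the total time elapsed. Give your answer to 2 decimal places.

33.27 s

Phase 1 (accelerating): v₀ = 10.5 m/s, a = 2.2 m/s².
v² = v₀² + 2aΔx = 10.5² + 2·2.2·168 = 849 → v = 29.1 m/s
t = (v − v₀)/a = (29.1 − 10.5)/2.2 = 8.48 s

Phase 2 (decelerating): v₀ = 29.1 m/s, a = -2.2 m/s².
v = v₀ + at → t = (12 − 29.1) / -2.2 = 7.79 s
v² = v₀² + 2aΔx → Δx = (12² − 29.1²)/(2·-2.2) = 160 m

Phase 3 (constant speed): v₀ = 12.0 m/s, a = 0 m/s².
v = v₀ + at = 12.0 + (0)(17) = 12.0 m/s
Δx = v₀t + ½at² = 12.0·17 + 0.5·0·17² = 204 m
Total time = 8.48 + 7.79 + 17.0 = 33.3 s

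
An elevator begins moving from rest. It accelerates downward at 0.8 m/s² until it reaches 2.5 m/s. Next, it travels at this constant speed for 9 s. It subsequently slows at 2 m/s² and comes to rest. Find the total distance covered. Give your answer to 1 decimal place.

Phase 1 (accelerating): v₀ = 0 m/s, a = 0.8 m/s².
v = v₀ + at → t = (2.5 − 0) / 0.8 = 3.12 s
v² = v₀² + 2aΔx → Δx = (2.5² − 0²)/(2·0.8) = 3.91 m

Phase 2 (constant speed): v₀ = 2.50 m/s, a = 0 m/s².
v = v₀ + at = 2.50 + (0)(9) = 2.50 m/s
Δx = v₀t + ½at² = 2.50·9 + 0.5·0·9² = 22.5 m

Phase 3 (decelerating): v₀ = 2.50 m/s, a = -2 m/s².
v = v₀ + at → t = (0 − 2.50) / -2 = 1.25 s
v² = v₀² + 2aΔx → Δx = (0² − 2.50²)/(2·-2) = 1.56 m
Total distance = 3.91 + 22.5 + 1.56 = 28.0 m

28.0 m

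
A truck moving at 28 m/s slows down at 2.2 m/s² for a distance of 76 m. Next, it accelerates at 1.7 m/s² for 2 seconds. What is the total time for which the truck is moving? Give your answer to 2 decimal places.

Phase 1 (decelerating): v₀ = 28.0 m/s, a = -2.2 m/s².
v² = v₀² + 2aΔx = 28.0² + 2·-2.2·76 = 450 → v = 21.2 m/s
t = (v − v₀)/a = (21.2 − 28.0)/-2.2 = 3.09 s

Phase 2 (accelerating): v₀ = 21.2 m/s, a = 1.7 m/s².
v = v₀ + at = 21.2 + (1.7)(2) = 24.6 m/s
Δx = v₀t + ½at² = 21.2·2 + 0.5·1.7·2² = 45.8 m
Total time = 3.09 + 2.00 = 5.09 s

5.09 s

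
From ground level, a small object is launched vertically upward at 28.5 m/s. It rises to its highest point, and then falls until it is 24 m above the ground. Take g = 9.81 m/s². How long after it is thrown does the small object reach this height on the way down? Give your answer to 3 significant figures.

4.79 s

Phase 1 (rising): v₀ = 28.5 m/s, a = -9.81 m/s².
v = v₀ + at → t = (0 − 28.5) / -9.81 = 2.91 s
v² = v₀² + 2aΔx → Δx = (0² − 28.5²)/(2·-9.81) = 41.4 m

Phase 2 (falling): v₀ = 0 m/s, a = -9.81 m/s².
Falls 17.4 m from rest: t = √(2·17.4/9.81) = 1.88 s; v = g·t = 18.5 m/s.
Total time = 2.91 + 1.88 = 4.79 s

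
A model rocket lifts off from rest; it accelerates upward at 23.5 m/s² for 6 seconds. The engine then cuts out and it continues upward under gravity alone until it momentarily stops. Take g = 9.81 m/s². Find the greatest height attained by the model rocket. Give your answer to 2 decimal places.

Phase 1 (powered ascent): v₀ = 0 m/s, a = 23.5 m/s².
v = v₀ + at = 0 + (23.5)(6) = 141 m/s
Δx = v₀t + ½at² = 0·6 + 0.5·23.5·6² = 423 m

Phase 2 (coasting upward): v₀ = 141 m/s, a = -9.81 m/s².
v = v₀ + at → t = (0 − 141) / -9.81 = 14.4 s
v² = v₀² + 2aΔx → Δx = (0² − 141²)/(2·-9.81) = 1010 m
Maximum height = 423 + 1010 = 1440 m

1436.30 m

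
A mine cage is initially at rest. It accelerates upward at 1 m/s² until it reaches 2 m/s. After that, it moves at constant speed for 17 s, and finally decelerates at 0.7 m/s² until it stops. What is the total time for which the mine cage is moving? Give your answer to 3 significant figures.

Phase 1 (accelerating): v₀ = 0 m/s, a = 1 m/s².
v = v₀ + at → t = (2 − 0) / 1 = 2.00 s
v² = v₀² + 2aΔx → Δx = (2² − 0²)/(2·1) = 2.00 m

Phase 2 (constant speed): v₀ = 2.00 m/s, a = 0 m/s².
v = v₀ + at = 2.00 + (0)(17) = 2.00 m/s
Δx = v₀t + ½at² = 2.00·17 + 0.5·0·17² = 34.0 m

Phase 3 (decelerating): v₀ = 2.00 m/s, a = -0.7 m/s².
v = v₀ + at → t = (0 − 2.00) / -0.7 = 2.86 s
v² = v₀² + 2aΔx → Δx = (0² − 2.00²)/(2·-0.7) = 2.86 m
Total time = 2.00 + 17.0 + 2.86 = 21.9 s

21.9 s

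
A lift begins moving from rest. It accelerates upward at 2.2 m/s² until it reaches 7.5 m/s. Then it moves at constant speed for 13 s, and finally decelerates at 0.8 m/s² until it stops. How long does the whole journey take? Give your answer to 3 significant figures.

Phase 1 (accelerating): v₀ = 0 m/s, a = 2.2 m/s².
v = v₀ + at → t = (7.5 − 0) / 2.2 = 3.41 s
v² = v₀² + 2aΔx → Δx = (7.5² − 0²)/(2·2.2) = 12.8 m

Phase 2 (constant speed): v₀ = 7.50 m/s, a = 0 m/s².
v = v₀ + at = 7.50 + (0)(13) = 7.50 m/s
Δx = v₀t + ½at² = 7.50·13 + 0.5·0·13² = 97.5 m

Phase 3 (decelerating): v₀ = 7.50 m/s, a = -0.8 m/s².
v = v₀ + at → t = (0 − 7.50) / -0.8 = 9.38 s
v² = v₀² + 2aΔx → Δx = (0² − 7.50²)/(2·-0.8) = 35.2 m
Total time = 3.41 + 13.0 + 9.38 = 25.8 s

25.8 s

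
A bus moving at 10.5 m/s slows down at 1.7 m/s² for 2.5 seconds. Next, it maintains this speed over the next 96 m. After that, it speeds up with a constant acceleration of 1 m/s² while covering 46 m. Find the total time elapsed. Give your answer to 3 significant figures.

Phase 1 (decelerating): v₀ = 10.5 m/s, a = -1.7 m/s².
v = v₀ + at = 10.5 + (-1.7)(2.5) = 6.25 m/s
Δx = v₀t + ½at² = 10.5·2.5 + 0.5·-1.7·2.5² = 20.9 m

Phase 2 (constant speed): v₀ = 6.25 m/s, a = 0 m/s².
Constant speed: t = d/v = 96/6.25 = 15.4 s

Phase 3 (accelerating): v₀ = 6.25 m/s, a = 1 m/s².
v² = v₀² + 2aΔx = 6.25² + 2·1·46 = 131 → v = 11.4 m/s
t = (v − v₀)/a = (11.4 − 6.25)/1 = 5.20 s
Total time = 2.50 + 15.4 + 5.20 = 23.1 s

23.1 s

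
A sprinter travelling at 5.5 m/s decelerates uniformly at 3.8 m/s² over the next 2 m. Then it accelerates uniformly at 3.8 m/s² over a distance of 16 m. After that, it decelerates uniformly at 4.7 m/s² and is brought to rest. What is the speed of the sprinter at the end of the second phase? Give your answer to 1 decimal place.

11.7 m/s

Phase 1 (decelerating): v₀ = 5.50 m/s, a = -3.8 m/s².
v² = v₀² + 2aΔx = 5.50² + 2·-3.8·2 = 15.1 → v = 3.88 m/s
t = (v − v₀)/a = (3.88 − 5.50)/-3.8 = 0.426 s

Phase 2 (accelerating): v₀ = 3.88 m/s, a = 3.8 m/s².
v² = v₀² + 2aΔx = 3.88² + 2·3.8·16 = 137 → v = 11.7 m/s
t = (v − v₀)/a = (11.7 − 3.88)/3.8 = 2.06 s
Speed at end of phase 2 = 11.7 m/s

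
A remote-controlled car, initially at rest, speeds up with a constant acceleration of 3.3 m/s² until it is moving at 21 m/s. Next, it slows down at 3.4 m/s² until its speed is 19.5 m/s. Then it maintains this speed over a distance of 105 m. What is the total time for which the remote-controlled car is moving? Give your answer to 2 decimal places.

12.19 s

Phase 1 (accelerating): v₀ = 0 m/s, a = 3.3 m/s².
v = v₀ + at → t = (21 − 0) / 3.3 = 6.36 s
v² = v₀² + 2aΔx → Δx = (21² − 0²)/(2·3.3) = 66.8 m

Phase 2 (decelerating): v₀ = 21.0 m/s, a = -3.4 m/s².
v = v₀ + at → t = (19.5 − 21.0) / -3.4 = 0.441 s
v² = v₀² + 2aΔx → Δx = (19.5² − 21.0²)/(2·-3.4) = 8.93 m

Phase 3 (constant speed): v₀ = 19.5 m/s, a = 0 m/s².
Constant speed: t = d/v = 105/19.5 = 5.38 s
Total time = 6.36 + 0.441 + 5.38 = 12.2 s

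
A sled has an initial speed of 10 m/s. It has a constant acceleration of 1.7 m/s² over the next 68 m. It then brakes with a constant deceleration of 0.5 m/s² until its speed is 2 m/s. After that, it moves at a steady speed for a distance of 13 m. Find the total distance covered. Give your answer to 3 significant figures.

408 m

Phase 1 (accelerating): v₀ = 10.0 m/s, a = 1.7 m/s².
v² = v₀² + 2aΔx = 10.0² + 2·1.7·68 = 331 → v = 18.2 m/s
t = (v − v₀)/a = (18.2 − 10.0)/1.7 = 4.82 s

Phase 2 (decelerating): v₀ = 18.2 m/s, a = -0.5 m/s².
v = v₀ + at → t = (2 − 18.2) / -0.5 = 32.4 s
v² = v₀² + 2aΔx → Δx = (2² − 18.2²)/(2·-0.5) = 327 m

Phase 3 (constant speed): v₀ = 2.00 m/s, a = 0 m/s².
Constant speed: t = d/v = 13/2.00 = 6.50 s
Total distance = 68.0 + 327 + 13.0 = 408 m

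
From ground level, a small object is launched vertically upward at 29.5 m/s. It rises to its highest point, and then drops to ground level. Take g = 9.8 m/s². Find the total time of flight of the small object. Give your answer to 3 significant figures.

Phase 1 (rising): v₀ = 29.5 m/s, a = -9.8 m/s².
v = v₀ + at → t = (0 − 29.5) / -9.8 = 3.01 s
v² = v₀² + 2aΔx → Δx = (0² − 29.5²)/(2·-9.8) = 44.4 m

Phase 2 (falling): v₀ = 0 m/s, a = -9.8 m/s².
Falls 44.4 m from rest: t = √(2·44.4/9.8) = 3.01 s; v = g·t = 29.5 m/s.
Total time = 3.01 + 3.01 = 6.02 s

6.02 s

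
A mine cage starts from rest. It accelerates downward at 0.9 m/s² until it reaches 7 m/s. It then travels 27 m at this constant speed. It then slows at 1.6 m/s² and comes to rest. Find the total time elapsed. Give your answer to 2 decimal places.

16.01 s

Phase 1 (accelerating): v₀ = 0 m/s, a = 0.9 m/s².
v = v₀ + at → t = (7 − 0) / 0.9 = 7.78 s
v² = v₀² + 2aΔx → Δx = (7² − 0²)/(2·0.9) = 27.2 m

Phase 2 (constant speed): v₀ = 7.00 m/s, a = 0 m/s².
Constant speed: t = d/v = 27/7.00 = 3.86 s

Phase 3 (decelerating): v₀ = 7.00 m/s, a = -1.6 m/s².
v = v₀ + at → t = (0 − 7.00) / -1.6 = 4.38 s
v² = v₀² + 2aΔx → Δx = (0² − 7.00²)/(2·-1.6) = 15.3 m
Total time = 7.78 + 3.86 + 4.38 = 16.0 s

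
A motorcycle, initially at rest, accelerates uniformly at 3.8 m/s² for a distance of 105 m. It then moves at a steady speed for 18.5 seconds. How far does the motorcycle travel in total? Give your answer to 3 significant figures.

Phase 1 (accelerating): v₀ = 0 m/s, a = 3.8 m/s².
v² = v₀² + 2aΔx = 0² + 2·3.8·105 = 798 → v = 28.2 m/s
t = (v − v₀)/a = (28.2 − 0)/3.8 = 7.43 s

Phase 2 (constant speed): v₀ = 28.2 m/s, a = 0 m/s².
v = v₀ + at = 28.2 + (0)(18.5) = 28.2 m/s
Δx = v₀t + ½at² = 28.2·18.5 + 0.5·0·18.5² = 523 m
Total distance = 105 + 523 = 628 m

628 m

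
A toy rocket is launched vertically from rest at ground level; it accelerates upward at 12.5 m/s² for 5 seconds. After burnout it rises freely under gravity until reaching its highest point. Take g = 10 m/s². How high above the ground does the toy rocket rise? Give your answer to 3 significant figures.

Phase 1 (powered ascent): v₀ = 0 m/s, a = 12.5 m/s².
v = v₀ + at = 0 + (12.5)(5) = 62.5 m/s
Δx = v₀t + ½at² = 0·5 + 0.5·12.5·5² = 156 m

Phase 2 (coasting upward): v₀ = 62.5 m/s, a = -10 m/s².
v = v₀ + at → t = (0 − 62.5) / -10 = 6.25 s
v² = v₀² + 2aΔx → Δx = (0² − 62.5²)/(2·-10) = 195 m
Maximum height = 156 + 195 = 352 m

352 m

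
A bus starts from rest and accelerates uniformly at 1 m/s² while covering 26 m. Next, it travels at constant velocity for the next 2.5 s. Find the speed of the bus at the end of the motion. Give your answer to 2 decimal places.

Phase 1 (accelerating): v₀ = 0 m/s, a = 1 m/s².
v² = v₀² + 2aΔx = 0² + 2·1·26 = 52.0 → v = 7.21 m/s
t = (v − v₀)/a = (7.21 − 0)/1 = 7.21 s

Phase 2 (constant speed): v₀ = 7.21 m/s, a = 0 m/s².
v = v₀ + at = 7.21 + (0)(2.5) = 7.21 m/s
Δx = v₀t + ½at² = 7.21·2.5 + 0.5·0·2.5² = 18.0 m
Final speed = 7.21 m/s

7.21 m/s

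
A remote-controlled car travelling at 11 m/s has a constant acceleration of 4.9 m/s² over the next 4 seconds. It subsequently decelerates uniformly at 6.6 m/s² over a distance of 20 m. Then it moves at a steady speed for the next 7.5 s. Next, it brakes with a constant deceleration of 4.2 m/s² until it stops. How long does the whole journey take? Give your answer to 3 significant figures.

18.4 s

Phase 1 (accelerating): v₀ = 11.0 m/s, a = 4.9 m/s².
v = v₀ + at = 11.0 + (4.9)(4) = 30.6 m/s
Δx = v₀t + ½at² = 11.0·4 + 0.5·4.9·4² = 83.2 m

Phase 2 (decelerating): v₀ = 30.6 m/s, a = -6.6 m/s².
v² = v₀² + 2aΔx = 30.6² + 2·-6.6·20 = 672 → v = 25.9 m/s
t = (v − v₀)/a = (25.9 − 30.6)/-6.6 = 0.708 s

Phase 3 (constant speed): v₀ = 25.9 m/s, a = 0 m/s².
v = v₀ + at = 25.9 + (0)(7.5) = 25.9 m/s
Δx = v₀t + ½at² = 25.9·7.5 + 0.5·0·7.5² = 194 m

Phase 4 (decelerating): v₀ = 25.9 m/s, a = -4.2 m/s².
v = v₀ + at → t = (0 − 25.9) / -4.2 = 6.17 s
v² = v₀² + 2aΔx → Δx = (0² − 25.9²)/(2·-4.2) = 80.0 m
Total time = 4.00 + 0.708 + 7.50 + 6.17 = 18.4 s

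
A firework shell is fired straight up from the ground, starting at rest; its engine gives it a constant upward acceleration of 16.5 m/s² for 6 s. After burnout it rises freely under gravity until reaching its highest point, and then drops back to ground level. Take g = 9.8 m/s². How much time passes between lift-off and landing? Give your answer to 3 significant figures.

Phase 1 (powered ascent): v₀ = 0 m/s, a = 16.5 m/s².
v = v₀ + at = 0 + (16.5)(6) = 99.0 m/s
Δx = v₀t + ½at² = 0·6 + 0.5·16.5·6² = 297 m

Phase 2 (coasting upward): v₀ = 99.0 m/s, a = -9.8 m/s².
v = v₀ + at → t = (0 − 99.0) / -9.8 = 10.1 s
v² = v₀² + 2aΔx → Δx = (0² − 99.0²)/(2·-9.8) = 500 m

Phase 3 (free fall): v₀ = 0 m/s, a = -9.8 m/s².
Falls 797 m from rest: t = √(2·797/9.8) = 12.8 s; v = g·t = 125 m/s.
Total time = 6.00 + 10.1 + 12.8 = 28.9 s

28.9 s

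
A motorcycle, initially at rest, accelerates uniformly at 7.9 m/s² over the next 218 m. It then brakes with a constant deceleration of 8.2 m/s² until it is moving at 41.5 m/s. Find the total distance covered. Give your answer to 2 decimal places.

323.01 m

Phase 1 (accelerating): v₀ = 0 m/s, a = 7.9 m/s².
v² = v₀² + 2aΔx = 0² + 2·7.9·218 = 3440 → v = 58.7 m/s
t = (v − v₀)/a = (58.7 − 0)/7.9 = 7.43 s

Phase 2 (decelerating): v₀ = 58.7 m/s, a = -8.2 m/s².
v = v₀ + at → t = (41.5 − 58.7) / -8.2 = 2.10 s
v² = v₀² + 2aΔx → Δx = (41.5² − 58.7²)/(2·-8.2) = 105 m
Total distance = 218 + 105 = 323 m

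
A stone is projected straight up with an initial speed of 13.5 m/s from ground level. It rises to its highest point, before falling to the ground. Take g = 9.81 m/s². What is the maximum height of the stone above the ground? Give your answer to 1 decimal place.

9.3 m

Phase 1 (rising): v₀ = 13.5 m/s, a = -9.81 m/s².
v = v₀ + at → t = (0 − 13.5) / -9.81 = 1.38 s
v² = v₀² + 2aΔx → Δx = (0² − 13.5²)/(2·-9.81) = 9.29 m
Maximum height = 9.29 m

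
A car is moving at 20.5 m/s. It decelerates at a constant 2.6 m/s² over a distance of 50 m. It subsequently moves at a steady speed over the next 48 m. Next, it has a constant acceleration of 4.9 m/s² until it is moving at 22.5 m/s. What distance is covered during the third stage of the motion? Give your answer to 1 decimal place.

35.3 m

Phase 1 (decelerating): v₀ = 20.5 m/s, a = -2.6 m/s².
v² = v₀² + 2aΔx = 20.5² + 2·-2.6·50 = 160 → v = 12.7 m/s
t = (v − v₀)/a = (12.7 − 20.5)/-2.6 = 3.02 s

Phase 2 (constant speed): v₀ = 12.7 m/s, a = 0 m/s².
Constant speed: t = d/v = 48/12.7 = 3.79 s

Phase 3 (accelerating): v₀ = 12.7 m/s, a = 4.9 m/s².
v = v₀ + at → t = (22.5 − 12.7) / 4.9 = 2.01 s
v² = v₀² + 2aΔx → Δx = (22.5² − 12.7²)/(2·4.9) = 35.3 m
Distance in phase 3 = 35.3 m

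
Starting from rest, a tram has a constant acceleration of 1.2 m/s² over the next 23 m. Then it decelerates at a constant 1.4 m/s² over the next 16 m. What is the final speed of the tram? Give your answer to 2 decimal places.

3.22 m/s

Phase 1 (accelerating): v₀ = 0 m/s, a = 1.2 m/s².
v² = v₀² + 2aΔx = 0² + 2·1.2·23 = 55.2 → v = 7.43 m/s
t = (v − v₀)/a = (7.43 − 0)/1.2 = 6.19 s

Phase 2 (decelerating): v₀ = 7.43 m/s, a = -1.4 m/s².
v² = v₀² + 2aΔx = 7.43² + 2·-1.4·16 = 10.4 → v = 3.22 m/s
t = (v − v₀)/a = (3.22 − 7.43)/-1.4 = 3.00 s
Final speed = 3.22 m/s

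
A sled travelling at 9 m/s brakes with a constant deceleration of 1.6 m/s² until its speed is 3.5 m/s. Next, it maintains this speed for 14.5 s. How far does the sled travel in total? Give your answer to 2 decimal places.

Phase 1 (decelerating): v₀ = 9.00 m/s, a = -1.6 m/s².
v = v₀ + at → t = (3.5 − 9.00) / -1.6 = 3.44 s
v² = v₀² + 2aΔx → Δx = (3.5² − 9.00²)/(2·-1.6) = 21.5 m

Phase 2 (constant speed): v₀ = 3.50 m/s, a = 0 m/s².
v = v₀ + at = 3.50 + (0)(14.5) = 3.50 m/s
Δx = v₀t + ½at² = 3.50·14.5 + 0.5·0·14.5² = 50.8 m
Total distance = 21.5 + 50.8 = 72.2 m

72.23 m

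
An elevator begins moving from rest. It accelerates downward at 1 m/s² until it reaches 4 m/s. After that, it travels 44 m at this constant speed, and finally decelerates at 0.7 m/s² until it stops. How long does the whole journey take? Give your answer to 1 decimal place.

20.7 s

Phase 1 (accelerating): v₀ = 0 m/s, a = 1 m/s².
v = v₀ + at → t = (4 − 0) / 1 = 4.00 s
v² = v₀² + 2aΔx → Δx = (4² − 0²)/(2·1) = 8.00 m

Phase 2 (constant speed): v₀ = 4.00 m/s, a = 0 m/s².
Constant speed: t = d/v = 44/4.00 = 11.0 s

Phase 3 (decelerating): v₀ = 4.00 m/s, a = -0.7 m/s².
v = v₀ + at → t = (0 − 4.00) / -0.7 = 5.71 s
v² = v₀² + 2aΔx → Δx = (0² − 4.00²)/(2·-0.7) = 11.4 m
Total time = 4.00 + 11.0 + 5.71 = 20.7 s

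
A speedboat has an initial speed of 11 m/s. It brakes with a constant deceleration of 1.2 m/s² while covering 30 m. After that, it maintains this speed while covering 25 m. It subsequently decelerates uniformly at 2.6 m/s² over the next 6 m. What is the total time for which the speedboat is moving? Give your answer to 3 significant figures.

Phase 1 (decelerating): v₀ = 11.0 m/s, a = -1.2 m/s².
v² = v₀² + 2aΔx = 11.0² + 2·-1.2·30 = 49.0 → v = 7.00 m/s
t = (v − v₀)/a = (7.00 − 11.0)/-1.2 = 3.33 s

Phase 2 (constant speed): v₀ = 7.00 m/s, a = 0 m/s².
Constant speed: t = d/v = 25/7.00 = 3.57 s

Phase 3 (decelerating): v₀ = 7.00 m/s, a = -2.6 m/s².
v² = v₀² + 2aΔx = 7.00² + 2·-2.6·6 = 17.8 → v = 4.22 m/s
t = (v − v₀)/a = (4.22 − 7.00)/-2.6 = 1.07 s
Total time = 3.33 + 3.57 + 1.07 = 7.97 s

7.97 s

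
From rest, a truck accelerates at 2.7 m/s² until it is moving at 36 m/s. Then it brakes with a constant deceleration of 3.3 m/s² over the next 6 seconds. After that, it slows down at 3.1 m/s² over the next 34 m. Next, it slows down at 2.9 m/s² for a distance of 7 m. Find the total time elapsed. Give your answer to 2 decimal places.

Phase 1 (accelerating): v₀ = 0 m/s, a = 2.7 m/s².
v = v₀ + at → t = (36 − 0) / 2.7 = 13.3 s
v² = v₀² + 2aΔx → Δx = (36² − 0²)/(2·2.7) = 240 m

Phase 2 (decelerating): v₀ = 36.0 m/s, a = -3.3 m/s².
v = v₀ + at = 36.0 + (-3.3)(6) = 16.2 m/s
Δx = v₀t + ½at² = 36.0·6 + 0.5·-3.3·6² = 157 m

Phase 3 (decelerating): v₀ = 16.2 m/s, a = -3.1 m/s².
v² = v₀² + 2aΔx = 16.2² + 2·-3.1·34 = 51.6 → v = 7.19 m/s
t = (v − v₀)/a = (7.19 − 16.2)/-3.1 = 2.91 s

Phase 4 (decelerating): v₀ = 7.19 m/s, a = -2.9 m/s².
v² = v₀² + 2aΔx = 7.19² + 2·-2.9·7 = 11.0 → v = 3.32 m/s
t = (v − v₀)/a = (3.32 − 7.19)/-2.9 = 1.33 s
Total time = 13.3 + 6.00 + 2.91 + 1.33 = 23.6 s

23.57 s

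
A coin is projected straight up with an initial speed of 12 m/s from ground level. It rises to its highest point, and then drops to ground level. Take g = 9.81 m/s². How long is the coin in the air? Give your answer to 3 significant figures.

Phase 1 (rising): v₀ = 12.0 m/s, a = -9.81 m/s².
v = v₀ + at → t = (0 − 12.0) / -9.81 = 1.22 s
v² = v₀² + 2aΔx → Δx = (0² − 12.0²)/(2·-9.81) = 7.34 m

Phase 2 (falling): v₀ = 0 m/s, a = -9.81 m/s².
Falls 7.34 m from rest: t = √(2·7.34/9.81) = 1.22 s; v = g·t = 12.0 m/s.
Total time = 1.22 + 1.22 = 2.45 s

2.45 s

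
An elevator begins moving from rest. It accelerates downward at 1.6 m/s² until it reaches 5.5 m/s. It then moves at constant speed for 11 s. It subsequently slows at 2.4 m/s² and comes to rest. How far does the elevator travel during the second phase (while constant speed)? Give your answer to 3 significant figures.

Phase 1 (accelerating): v₀ = 0 m/s, a = 1.6 m/s².
v = v₀ + at → t = (5.5 − 0) / 1.6 = 3.44 s
v² = v₀² + 2aΔx → Δx = (5.5² − 0²)/(2·1.6) = 9.45 m

Phase 2 (constant speed): v₀ = 5.50 m/s, a = 0 m/s².
v = v₀ + at = 5.50 + (0)(11) = 5.50 m/s
Δx = v₀t + ½at² = 5.50·11 + 0.5·0·11² = 60.5 m
Distance in phase 2 = 60.5 m

60.5 m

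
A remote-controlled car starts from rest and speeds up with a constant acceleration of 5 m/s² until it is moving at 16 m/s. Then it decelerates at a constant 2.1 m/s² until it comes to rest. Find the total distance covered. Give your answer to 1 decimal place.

86.6 m

Phase 1 (accelerating): v₀ = 0 m/s, a = 5 m/s².
v = v₀ + at → t = (16 − 0) / 5 = 3.20 s
v² = v₀² + 2aΔx → Δx = (16² − 0²)/(2·5) = 25.6 m

Phase 2 (decelerating): v₀ = 16.0 m/s, a = -2.1 m/s².
v = v₀ + at → t = (0 − 16.0) / -2.1 = 7.62 s
v² = v₀² + 2aΔx → Δx = (0² − 16.0²)/(2·-2.1) = 61.0 m
Total distance = 25.6 + 61.0 = 86.6 m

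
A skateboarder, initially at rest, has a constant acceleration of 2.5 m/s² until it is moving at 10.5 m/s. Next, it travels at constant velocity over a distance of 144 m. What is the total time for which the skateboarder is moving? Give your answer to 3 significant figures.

Phase 1 (accelerating): v₀ = 0 m/s, a = 2.5 m/s².
v = v₀ + at → t = (10.5 − 0) / 2.5 = 4.20 s
v² = v₀² + 2aΔx → Δx = (10.5² − 0²)/(2·2.5) = 22.1 m

Phase 2 (constant speed): v₀ = 10.5 m/s, a = 0 m/s².
Constant speed: t = d/v = 144/10.5 = 13.7 s
Total time = 4.20 + 13.7 = 17.9 s

17.9 s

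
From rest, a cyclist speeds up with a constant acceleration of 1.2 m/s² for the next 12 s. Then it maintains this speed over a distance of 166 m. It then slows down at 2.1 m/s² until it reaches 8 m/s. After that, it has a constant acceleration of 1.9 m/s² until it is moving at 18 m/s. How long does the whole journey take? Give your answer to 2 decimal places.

Phase 1 (accelerating): v₀ = 0 m/s, a = 1.2 m/s².
v = v₀ + at = 0 + (1.2)(12) = 14.4 m/s
Δx = v₀t + ½at² = 0·12 + 0.5·1.2·12² = 86.4 m

Phase 2 (constant speed): v₀ = 14.4 m/s, a = 0 m/s².
Constant speed: t = d/v = 166/14.4 = 11.5 s

Phase 3 (decelerating): v₀ = 14.4 m/s, a = -2.1 m/s².
v = v₀ + at → t = (8 − 14.4) / -2.1 = 3.05 s
v² = v₀² + 2aΔx → Δx = (8² − 14.4²)/(2·-2.1) = 34.1 m

Phase 4 (accelerating): v₀ = 8.00 m/s, a = 1.9 m/s².
v = v₀ + at → t = (18 − 8.00) / 1.9 = 5.26 s
v² = v₀² + 2aΔx → Δx = (18² − 8.00²)/(2·1.9) = 68.4 m
Total time = 12.0 + 11.5 + 3.05 + 5.26 = 31.8 s

31.84 s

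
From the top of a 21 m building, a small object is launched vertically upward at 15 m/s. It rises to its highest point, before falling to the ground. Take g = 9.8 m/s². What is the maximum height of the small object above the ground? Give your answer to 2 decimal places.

32.48 m

Phase 1 (rising): v₀ = 15.0 m/s, a = -9.8 m/s².
v = v₀ + at → t = (0 − 15.0) / -9.8 = 1.53 s
v² = v₀² + 2aΔx → Δx = (0² − 15.0²)/(2·-9.8) = 11.5 m
Maximum height = 21 + 11.5 = 32.5 m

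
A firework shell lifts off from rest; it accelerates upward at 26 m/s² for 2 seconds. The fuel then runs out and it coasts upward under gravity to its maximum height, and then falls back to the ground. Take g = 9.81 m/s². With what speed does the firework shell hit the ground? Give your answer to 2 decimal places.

61.03 m/s

Phase 1 (powered ascent): v₀ = 0 m/s, a = 26 m/s².
v = v₀ + at = 0 + (26)(2) = 52.0 m/s
Δx = v₀t + ½at² = 0·2 + 0.5·26·2² = 52.0 m

Phase 2 (coasting upward): v₀ = 52.0 m/s, a = -9.81 m/s².
v = v₀ + at → t = (0 − 52.0) / -9.81 = 5.30 s
v² = v₀² + 2aΔx → Δx = (0² − 52.0²)/(2·-9.81) = 138 m

Phase 3 (free fall): v₀ = 0 m/s, a = -9.81 m/s².
Falls 190 m from rest: t = √(2·190/9.81) = 6.22 s; v = g·t = 61.0 m/s.
Impact speed = 61.0 m/s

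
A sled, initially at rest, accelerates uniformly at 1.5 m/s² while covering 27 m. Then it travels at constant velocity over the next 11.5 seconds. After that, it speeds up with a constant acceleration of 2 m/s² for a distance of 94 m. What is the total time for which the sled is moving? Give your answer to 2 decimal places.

23.69 s

Phase 1 (accelerating): v₀ = 0 m/s, a = 1.5 m/s².
v² = v₀² + 2aΔx = 0² + 2·1.5·27 = 81.0 → v = 9.00 m/s
t = (v − v₀)/a = (9.00 − 0)/1.5 = 6.00 s

Phase 2 (constant speed): v₀ = 9.00 m/s, a = 0 m/s².
v = v₀ + at = 9.00 + (0)(11.5) = 9.00 m/s
Δx = v₀t + ½at² = 9.00·11.5 + 0.5·0·11.5² = 104 m

Phase 3 (accelerating): v₀ = 9.00 m/s, a = 2 m/s².
v² = v₀² + 2aΔx = 9.00² + 2·2·94 = 457 → v = 21.4 m/s
t = (v − v₀)/a = (21.4 − 9.00)/2 = 6.19 s
Total time = 6.00 + 11.5 + 6.19 = 23.7 s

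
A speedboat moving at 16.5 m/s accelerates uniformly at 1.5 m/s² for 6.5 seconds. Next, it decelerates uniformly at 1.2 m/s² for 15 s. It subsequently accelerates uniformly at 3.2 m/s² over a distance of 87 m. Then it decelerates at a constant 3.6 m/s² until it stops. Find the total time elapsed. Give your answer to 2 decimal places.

33.68 s

Phase 1 (accelerating): v₀ = 16.5 m/s, a = 1.5 m/s².
v = v₀ + at = 16.5 + (1.5)(6.5) = 26.2 m/s
Δx = v₀t + ½at² = 16.5·6.5 + 0.5·1.5·6.5² = 139 m

Phase 2 (decelerating): v₀ = 26.2 m/s, a = -1.2 m/s².
v = v₀ + at = 26.2 + (-1.2)(15) = 8.25 m/s
Δx = v₀t + ½at² = 26.2·15 + 0.5·-1.2·15² = 259 m

Phase 3 (accelerating): v₀ = 8.25 m/s, a = 3.2 m/s².
v² = v₀² + 2aΔx = 8.25² + 2·3.2·87 = 625 → v = 25.0 m/s
t = (v − v₀)/a = (25.0 − 8.25)/3.2 = 5.23 s

Phase 4 (decelerating): v₀ = 25.0 m/s, a = -3.6 m/s².
v = v₀ + at → t = (0 − 25.0) / -3.6 = 6.94 s
v² = v₀² + 2aΔx → Δx = (0² − 25.0²)/(2·-3.6) = 86.8 m
Total time = 6.50 + 15.0 + 5.23 + 6.94 = 33.7 s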